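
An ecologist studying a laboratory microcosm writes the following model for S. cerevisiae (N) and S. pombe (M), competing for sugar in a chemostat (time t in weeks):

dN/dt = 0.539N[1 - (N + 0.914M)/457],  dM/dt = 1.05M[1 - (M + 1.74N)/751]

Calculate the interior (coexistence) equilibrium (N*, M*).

N* ≈ 389, M* ≈ 74.8

Setting both brackets to zero gives the nullclines N + 0.914M = 457 and 1.74N + M = 751.
Substituting M = 751 - 1.74N into the first: N(1 - 0.914·1.74) = 457 - 0.914·751.
So N* = -229/-0.59 = 389, and then M* = 751 - 1.74·389 = 74.8.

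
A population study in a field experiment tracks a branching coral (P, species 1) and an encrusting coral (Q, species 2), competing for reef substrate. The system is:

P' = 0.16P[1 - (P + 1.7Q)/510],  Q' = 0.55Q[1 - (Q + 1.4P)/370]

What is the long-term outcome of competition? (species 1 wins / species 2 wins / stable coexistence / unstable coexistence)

Compare the nullcline intercepts: K1/α12 = 510/1.7 = 300 < K2 = 370; K2/α21 = 370/1.4 = 264 < K1 = 510.
Since both are reversed, neither can invade when rare; the interior point is a saddle.

unstable coexistence (outcome depends on initial conditions)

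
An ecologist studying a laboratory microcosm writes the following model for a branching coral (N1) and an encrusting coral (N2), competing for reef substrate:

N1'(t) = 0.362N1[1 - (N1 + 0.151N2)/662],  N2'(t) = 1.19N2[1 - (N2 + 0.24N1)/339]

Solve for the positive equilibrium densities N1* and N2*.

Setting both brackets to zero gives the nullclines N1 + 0.151N2 = 662 and 0.24N1 + N2 = 339.
Substituting N2 = 339 - 0.24N1 into the first: N1(1 - 0.151·0.24) = 662 - 0.151·339.
So N1* = 611/0.964 = 634, and then N2* = 339 - 0.24·634 = 187.

N1* ≈ 634, N2* ≈ 187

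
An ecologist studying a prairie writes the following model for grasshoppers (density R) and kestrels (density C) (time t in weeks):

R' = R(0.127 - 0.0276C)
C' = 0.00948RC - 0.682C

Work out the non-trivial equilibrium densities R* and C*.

R* ≈ 71.9, C* ≈ 4.6

Set dC/dt = 0 with C > 0: 0.00948R - 0.682 = 0, so R* = 0.682/0.00948 = 71.9.
Set dR/dt = 0 with R > 0: 0.127 - 0.0276C = 0, so C* = 0.127/0.0276 = 4.6.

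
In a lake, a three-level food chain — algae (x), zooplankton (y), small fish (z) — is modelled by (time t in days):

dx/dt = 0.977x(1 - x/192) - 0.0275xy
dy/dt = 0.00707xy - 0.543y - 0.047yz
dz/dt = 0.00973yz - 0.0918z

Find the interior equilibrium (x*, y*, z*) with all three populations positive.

From dz/dt = 0: 0.00973y* = 0.0918, so y* = 9.43.
From dx/dt = 0: 0.977(1 - x*/192) = 0.0275·9.43, giving x* = 192·(1 - 0.266) = 141.
From dy/dt = 0: 0.00707·141 - 0.543 = 0.047z*, so z* = 0.454/0.047 = 9.66.

x* ≈ 141, y* ≈ 9.43, z* ≈ 9.66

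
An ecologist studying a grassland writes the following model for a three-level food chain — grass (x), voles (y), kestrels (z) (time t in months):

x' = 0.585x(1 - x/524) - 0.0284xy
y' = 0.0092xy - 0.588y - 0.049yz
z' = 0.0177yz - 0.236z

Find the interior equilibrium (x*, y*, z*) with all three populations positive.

From dz/dt = 0: 0.0177y* = 0.236, so y* = 13.3.
From dx/dt = 0: 0.585(1 - x*/524) = 0.0284·13.3, giving x* = 524·(1 - 0.647) = 185.
From dy/dt = 0: 0.0092·185 - 0.588 = 0.049z*, so z* = 1.11/0.049 = 22.7.

x* ≈ 185, y* ≈ 13.3, z* ≈ 22.7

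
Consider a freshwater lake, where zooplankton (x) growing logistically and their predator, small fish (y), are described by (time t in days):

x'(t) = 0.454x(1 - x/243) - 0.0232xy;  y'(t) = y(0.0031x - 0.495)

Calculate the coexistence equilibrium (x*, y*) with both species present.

From dy/dt = 0 with y > 0: 0.0031x* = 0.495, so x* = 160.
Substitute into dx/dt = 0: 0.454(1 - 160/243) = 0.0232y*.
The bracket is 0.343, giving y* = 0.156/0.0232 = 6.71.

x* ≈ 160, y* ≈ 6.71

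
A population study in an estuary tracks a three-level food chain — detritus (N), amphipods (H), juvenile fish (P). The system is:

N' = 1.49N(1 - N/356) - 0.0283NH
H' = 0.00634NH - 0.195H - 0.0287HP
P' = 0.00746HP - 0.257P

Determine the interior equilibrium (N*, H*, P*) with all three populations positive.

From dP/dt = 0: 0.00746H* = 0.257, so H* = 34.5.
From dN/dt = 0: 1.49(1 - N*/356) = 0.0283·34.5, giving N* = 356·(1 - 0.654) = 123.
From dH/dt = 0: 0.00634·123 - 0.195 = 0.0287P*, so P* = 0.585/0.0287 = 20.4.

N* ≈ 123, H* ≈ 34.5, P* ≈ 20.4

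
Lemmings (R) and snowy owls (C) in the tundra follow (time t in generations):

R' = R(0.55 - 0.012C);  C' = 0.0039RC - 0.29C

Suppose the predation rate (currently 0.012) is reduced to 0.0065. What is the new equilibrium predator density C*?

C* ≈ 84.6

At the interior fixed point, setting dR/dt = 0 with R > 0 fixes C* = (prey growth rate)/(RC coefficient) — independent of the other coefficients.
With the change, C* = 0.55/0.0065 = 84.6; it rises from 45.8.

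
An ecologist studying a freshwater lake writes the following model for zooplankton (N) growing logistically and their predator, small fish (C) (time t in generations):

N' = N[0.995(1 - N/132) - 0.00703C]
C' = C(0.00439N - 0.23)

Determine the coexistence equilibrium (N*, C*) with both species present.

N* ≈ 52.4, C* ≈ 85.4

From dC/dt = 0 with C > 0: 0.00439N* = 0.23, so N* = 52.4.
Substitute into dN/dt = 0: 0.995(1 - 52.4/132) = 0.00703C*.
The bracket is 0.603, giving C* = 0.6/0.00703 = 85.4.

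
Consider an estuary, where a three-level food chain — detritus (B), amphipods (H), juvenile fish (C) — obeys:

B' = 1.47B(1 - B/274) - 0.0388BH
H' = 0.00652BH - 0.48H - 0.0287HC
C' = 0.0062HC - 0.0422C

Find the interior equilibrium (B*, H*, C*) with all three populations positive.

From dC/dt = 0: 0.0062H* = 0.0422, so H* = 6.81.
From dB/dt = 0: 1.47(1 - B*/274) = 0.0388·6.81, giving B* = 274·(1 - 0.18) = 225.
From dH/dt = 0: 0.00652·225 - 0.48 = 0.0287C*, so C* = 0.986/0.0287 = 34.3.

B* ≈ 225, H* ≈ 6.81, C* ≈ 34.3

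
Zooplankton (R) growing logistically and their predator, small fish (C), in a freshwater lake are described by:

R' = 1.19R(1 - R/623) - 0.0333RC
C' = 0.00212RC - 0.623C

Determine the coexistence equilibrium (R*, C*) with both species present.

From dC/dt = 0 with C > 0: 0.00212R* = 0.623, so R* = 294.
Substitute into dR/dt = 0: 1.19(1 - 294/623) = 0.0333C*.
The bracket is 0.528, giving C* = 0.629/0.0333 = 18.9.

R* ≈ 294, C* ≈ 18.9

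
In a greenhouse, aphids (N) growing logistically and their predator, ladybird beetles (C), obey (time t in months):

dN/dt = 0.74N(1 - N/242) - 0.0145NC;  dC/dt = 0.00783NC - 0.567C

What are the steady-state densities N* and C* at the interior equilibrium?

From dC/dt = 0 with C > 0: 0.00783N* = 0.567, so N* = 72.4.
Substitute into dN/dt = 0: 0.74(1 - 72.4/242) = 0.0145C*.
The bracket is 0.701, giving C* = 0.519/0.0145 = 35.8.

N* ≈ 72.4, C* ≈ 35.8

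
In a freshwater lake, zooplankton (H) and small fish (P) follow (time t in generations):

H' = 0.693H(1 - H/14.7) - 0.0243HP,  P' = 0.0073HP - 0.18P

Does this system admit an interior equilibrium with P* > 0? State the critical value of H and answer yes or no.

The predator equation gives dP/dt > 0 only when H > 0.18/0.0073 = 24.7.
Without the predator, H → K = 14.7. Since 14.7 < 24.7, the predator cannot invade.

Threshold H = 24.7; K < 24.7, so no, the predator goes extinct.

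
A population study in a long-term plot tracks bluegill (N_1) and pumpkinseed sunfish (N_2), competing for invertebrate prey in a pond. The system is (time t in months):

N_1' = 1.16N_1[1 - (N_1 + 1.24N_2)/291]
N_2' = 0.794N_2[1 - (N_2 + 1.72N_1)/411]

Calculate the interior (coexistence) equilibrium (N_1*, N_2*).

Setting both brackets to zero gives the nullclines N_1 + 1.24N_2 = 291 and 1.72N_1 + N_2 = 411.
Substituting N_2 = 411 - 1.72N_1 into the first: N_1(1 - 1.24·1.72) = 291 - 1.24·411.
So N_1* = -219/-1.13 = 193, and then N_2* = 411 - 1.72·193 = 79.

N_1* ≈ 193, N_2* ≈ 79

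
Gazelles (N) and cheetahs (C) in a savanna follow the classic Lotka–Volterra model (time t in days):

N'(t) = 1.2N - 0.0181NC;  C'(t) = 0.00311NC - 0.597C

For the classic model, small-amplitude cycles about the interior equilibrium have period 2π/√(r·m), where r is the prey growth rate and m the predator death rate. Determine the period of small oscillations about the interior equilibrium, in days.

T ≈ 7.42 days

Here r = 1.2 and m = 0.597, so r·m = 0.716.
ω = √0.716 = 0.846 per day, hence T = 2π/ω ≈ 7.42 days.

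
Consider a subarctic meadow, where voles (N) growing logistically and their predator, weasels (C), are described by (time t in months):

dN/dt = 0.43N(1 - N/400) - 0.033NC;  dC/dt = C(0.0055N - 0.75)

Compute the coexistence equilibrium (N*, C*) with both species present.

N* ≈ 136, C* ≈ 8.59

From dC/dt = 0 with C > 0: 0.0055N* = 0.75, so N* = 136.
Substitute into dN/dt = 0: 0.43(1 - 136/400) = 0.033C*.
The bracket is 0.659, giving C* = 0.283/0.033 = 8.59.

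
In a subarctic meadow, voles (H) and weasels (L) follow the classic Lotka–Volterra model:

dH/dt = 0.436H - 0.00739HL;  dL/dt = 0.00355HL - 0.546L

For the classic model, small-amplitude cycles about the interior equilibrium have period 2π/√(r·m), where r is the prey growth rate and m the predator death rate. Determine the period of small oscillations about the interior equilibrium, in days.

Here r = 0.436 and m = 0.546, so r·m = 0.238.
ω = √0.238 = 0.488 per day, hence T = 2π/ω ≈ 12.9 days.

T ≈ 12.9 days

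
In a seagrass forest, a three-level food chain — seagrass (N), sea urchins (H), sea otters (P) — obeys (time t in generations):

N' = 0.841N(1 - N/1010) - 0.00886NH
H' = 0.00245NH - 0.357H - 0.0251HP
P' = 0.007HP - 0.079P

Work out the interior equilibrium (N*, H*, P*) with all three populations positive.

N* ≈ 890, H* ≈ 11.3, P* ≈ 72.6

From dP/dt = 0: 0.007H* = 0.079, so H* = 11.3.
From dN/dt = 0: 0.841(1 - N*/1010) = 0.00886·11.3, giving N* = 1010·(1 - 0.119) = 890.
From dH/dt = 0: 0.00245·890 - 0.357 = 0.0251P*, so P* = 1.82/0.0251 = 72.6.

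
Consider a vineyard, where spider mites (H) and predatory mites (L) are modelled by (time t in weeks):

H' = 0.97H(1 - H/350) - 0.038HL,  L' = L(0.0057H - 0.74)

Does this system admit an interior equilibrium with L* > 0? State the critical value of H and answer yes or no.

Threshold H = 130; K > 130, so yes, the predator persists.

The predator equation gives dL/dt > 0 only when H > 0.74/0.0057 = 130.
Without the predator, H → K = 350. Since 350 > 130, the predator can invade and persist.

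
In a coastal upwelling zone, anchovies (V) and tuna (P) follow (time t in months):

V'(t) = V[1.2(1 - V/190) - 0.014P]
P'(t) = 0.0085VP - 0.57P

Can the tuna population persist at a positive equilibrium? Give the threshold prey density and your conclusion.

The predator equation gives dP/dt > 0 only when V > 0.57/0.0085 = 67.1.
Without the predator, V → K = 190. Since 190 > 67.1, the predator can invade and persist.

Threshold V = 67.1; K > 67.1, so yes, the predator persists.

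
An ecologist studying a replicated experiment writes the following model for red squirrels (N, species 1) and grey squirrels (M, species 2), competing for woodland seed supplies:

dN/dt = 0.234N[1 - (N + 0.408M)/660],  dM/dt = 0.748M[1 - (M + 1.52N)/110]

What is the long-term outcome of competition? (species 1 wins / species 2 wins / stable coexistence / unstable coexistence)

species 1 excludes species 2

Compare the nullcline intercepts: K1/α12 = 660/0.408 = 1620 > K2 = 110; K2/α21 = 110/1.52 = 72.4 < K1 = 660.
Since the inequalities point opposite ways, species 1 can invade but species 2 cannot.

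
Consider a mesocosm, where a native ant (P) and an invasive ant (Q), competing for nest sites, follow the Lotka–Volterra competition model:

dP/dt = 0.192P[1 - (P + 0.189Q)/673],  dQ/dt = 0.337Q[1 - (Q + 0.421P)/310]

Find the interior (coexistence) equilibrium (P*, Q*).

P* ≈ 668, Q* ≈ 29

Setting both brackets to zero gives the nullclines P + 0.189Q = 673 and 0.421P + Q = 310.
Substituting Q = 310 - 0.421P into the first: P(1 - 0.189·0.421) = 673 - 0.189·310.
So P* = 614/0.92 = 668, and then Q* = 310 - 0.421·668 = 29.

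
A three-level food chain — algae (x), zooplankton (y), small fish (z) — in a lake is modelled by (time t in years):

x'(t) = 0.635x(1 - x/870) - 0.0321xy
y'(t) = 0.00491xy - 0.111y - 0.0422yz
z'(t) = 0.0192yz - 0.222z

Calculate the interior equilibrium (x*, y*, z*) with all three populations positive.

x* ≈ 361, y* ≈ 11.6, z* ≈ 39.4

From dz/dt = 0: 0.0192y* = 0.222, so y* = 11.6.
From dx/dt = 0: 0.635(1 - x*/870) = 0.0321·11.6, giving x* = 870·(1 - 0.584) = 361.
From dy/dt = 0: 0.00491·361 - 0.111 = 0.0422z*, so z* = 1.66/0.0422 = 39.4.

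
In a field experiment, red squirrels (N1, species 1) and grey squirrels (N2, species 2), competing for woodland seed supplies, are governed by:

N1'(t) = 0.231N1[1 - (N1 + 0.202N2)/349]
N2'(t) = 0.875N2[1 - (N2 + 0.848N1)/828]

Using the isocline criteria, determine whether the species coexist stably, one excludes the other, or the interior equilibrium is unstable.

Compare the nullcline intercepts: K1/α12 = 349/0.202 = 1730 > K2 = 828; K2/α21 = 828/0.848 = 976 > K1 = 349.
Since both inequalities hold, each species can invade when rare, so the interior equilibrium is stable.

stable coexistence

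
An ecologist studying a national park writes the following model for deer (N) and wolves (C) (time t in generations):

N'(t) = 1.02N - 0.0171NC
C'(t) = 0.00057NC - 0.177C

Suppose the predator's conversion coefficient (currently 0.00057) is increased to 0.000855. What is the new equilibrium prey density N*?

At the interior fixed point, setting dC/dt = 0 with C > 0 fixes N* = (predator death rate)/(NC coefficient) — independent of the other coefficients.
With the change, N* = 0.177/0.000855 = 207; it falls from 311.

N* ≈ 207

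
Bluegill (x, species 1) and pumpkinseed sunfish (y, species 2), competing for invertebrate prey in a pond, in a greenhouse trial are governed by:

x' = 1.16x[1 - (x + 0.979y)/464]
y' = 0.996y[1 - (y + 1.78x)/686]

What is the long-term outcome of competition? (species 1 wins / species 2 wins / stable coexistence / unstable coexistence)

Compare the nullcline intercepts: K1/α12 = 464/0.979 = 474 < K2 = 686; K2/α21 = 686/1.78 = 385 < K1 = 464.
Since both are reversed, neither can invade when rare; the interior point is a saddle.

unstable coexistence (outcome depends on initial conditions)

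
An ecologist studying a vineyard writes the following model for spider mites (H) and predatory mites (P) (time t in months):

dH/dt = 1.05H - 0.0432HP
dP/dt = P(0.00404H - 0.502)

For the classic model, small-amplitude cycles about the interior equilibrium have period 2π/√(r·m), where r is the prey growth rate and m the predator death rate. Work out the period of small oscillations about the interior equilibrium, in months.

T ≈ 8.65 months

Here r = 1.05 and m = 0.502, so r·m = 0.527.
ω = √0.527 = 0.726 per month, hence T = 2π/ω ≈ 8.65 months.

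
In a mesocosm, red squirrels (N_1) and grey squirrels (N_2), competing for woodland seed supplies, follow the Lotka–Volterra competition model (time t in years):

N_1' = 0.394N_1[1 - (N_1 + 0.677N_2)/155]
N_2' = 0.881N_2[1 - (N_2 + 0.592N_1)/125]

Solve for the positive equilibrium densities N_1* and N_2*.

N_1* ≈ 117, N_2* ≈ 55.5

Setting both brackets to zero gives the nullclines N_1 + 0.677N_2 = 155 and 0.592N_1 + N_2 = 125.
Substituting N_2 = 125 - 0.592N_1 into the first: N_1(1 - 0.677·0.592) = 155 - 0.677·125.
So N_1* = 70.4/0.599 = 117, and then N_2* = 125 - 0.592·117 = 55.5.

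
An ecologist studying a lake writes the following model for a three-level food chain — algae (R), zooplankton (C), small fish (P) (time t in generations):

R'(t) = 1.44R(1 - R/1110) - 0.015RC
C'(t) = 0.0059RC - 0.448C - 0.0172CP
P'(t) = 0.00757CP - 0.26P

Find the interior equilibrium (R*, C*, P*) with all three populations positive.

From dP/dt = 0: 0.00757C* = 0.26, so C* = 34.3.
From dR/dt = 0: 1.44(1 - R*/1110) = 0.015·34.3, giving R* = 1110·(1 - 0.358) = 713.
From dC/dt = 0: 0.0059·713 - 0.448 = 0.0172P*, so P* = 3.76/0.0172 = 218.

R* ≈ 713, C* ≈ 34.3, P* ≈ 218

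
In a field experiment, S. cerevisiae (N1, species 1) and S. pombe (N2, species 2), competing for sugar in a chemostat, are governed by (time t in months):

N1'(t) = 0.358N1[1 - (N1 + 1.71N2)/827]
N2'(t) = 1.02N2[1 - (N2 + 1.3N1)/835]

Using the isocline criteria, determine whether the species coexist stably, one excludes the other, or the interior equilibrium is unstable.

unstable coexistence (outcome depends on initial conditions)

Compare the nullcline intercepts: K1/α12 = 827/1.71 = 484 < K2 = 835; K2/α21 = 835/1.3 = 642 < K1 = 827.
Since both are reversed, neither can invade when rare; the interior point is a saddle.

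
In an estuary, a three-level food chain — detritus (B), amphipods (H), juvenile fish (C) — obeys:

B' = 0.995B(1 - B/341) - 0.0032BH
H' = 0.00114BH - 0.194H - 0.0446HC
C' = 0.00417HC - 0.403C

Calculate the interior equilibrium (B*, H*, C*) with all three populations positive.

B* ≈ 235, H* ≈ 96.6, C* ≈ 1.66

From dC/dt = 0: 0.00417H* = 0.403, so H* = 96.6.
From dB/dt = 0: 0.995(1 - B*/341) = 0.0032·96.6, giving B* = 341·(1 - 0.311) = 235.
From dH/dt = 0: 0.00114·235 - 0.194 = 0.0446C*, so C* = 0.0739/0.0446 = 1.66.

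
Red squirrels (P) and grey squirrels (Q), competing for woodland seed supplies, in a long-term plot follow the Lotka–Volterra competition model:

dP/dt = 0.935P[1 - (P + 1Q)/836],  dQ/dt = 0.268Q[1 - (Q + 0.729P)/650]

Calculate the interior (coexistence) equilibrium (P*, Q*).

P* ≈ 686, Q* ≈ 150

Setting both brackets to zero gives the nullclines P + 1Q = 836 and 0.729P + Q = 650.
Substituting Q = 650 - 0.729P into the first: P(1 - 1·0.729) = 836 - 1·650.
So P* = 186/0.271 = 686, and then Q* = 650 - 0.729·686 = 150.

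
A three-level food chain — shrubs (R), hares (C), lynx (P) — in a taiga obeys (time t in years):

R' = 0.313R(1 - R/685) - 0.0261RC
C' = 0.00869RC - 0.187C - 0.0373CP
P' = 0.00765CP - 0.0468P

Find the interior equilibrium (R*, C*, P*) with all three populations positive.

R* ≈ 336, C* ≈ 6.12, P* ≈ 73.2

From dP/dt = 0: 0.00765C* = 0.0468, so C* = 6.12.
From dR/dt = 0: 0.313(1 - R*/685) = 0.0261·6.12, giving R* = 685·(1 - 0.51) = 336.
From dC/dt = 0: 0.00869·336 - 0.187 = 0.0373P*, so P* = 2.73/0.0373 = 73.2.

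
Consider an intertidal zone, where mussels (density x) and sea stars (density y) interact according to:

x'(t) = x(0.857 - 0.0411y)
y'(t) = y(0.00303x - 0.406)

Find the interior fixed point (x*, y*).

Set dy/dt = 0 with y > 0: 0.00303x - 0.406 = 0, so x* = 0.406/0.00303 = 134.
Set dx/dt = 0 with x > 0: 0.857 - 0.0411y = 0, so y* = 0.857/0.0411 = 20.9.

x* ≈ 134, y* ≈ 20.9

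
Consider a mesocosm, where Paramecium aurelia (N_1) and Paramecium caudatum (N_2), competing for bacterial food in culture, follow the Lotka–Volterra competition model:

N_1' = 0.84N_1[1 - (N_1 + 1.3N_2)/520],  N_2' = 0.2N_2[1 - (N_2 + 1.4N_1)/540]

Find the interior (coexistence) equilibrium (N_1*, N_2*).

Setting both brackets to zero gives the nullclines N_1 + 1.3N_2 = 520 and 1.4N_1 + N_2 = 540.
Substituting N_2 = 540 - 1.4N_1 into the first: N_1(1 - 1.3·1.4) = 520 - 1.3·540.
So N_1* = -182/-0.82 = 222, and then N_2* = 540 - 1.4·222 = 229.

N_1* ≈ 222, N_2* ≈ 229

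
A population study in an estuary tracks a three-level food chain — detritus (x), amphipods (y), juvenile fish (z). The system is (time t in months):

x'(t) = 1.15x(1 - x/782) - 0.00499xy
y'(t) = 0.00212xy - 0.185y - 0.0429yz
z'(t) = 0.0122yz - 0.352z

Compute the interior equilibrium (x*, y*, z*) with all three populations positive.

x* ≈ 684, y* ≈ 28.9, z* ≈ 29.5

From dz/dt = 0: 0.0122y* = 0.352, so y* = 28.9.
From dx/dt = 0: 1.15(1 - x*/782) = 0.00499·28.9, giving x* = 782·(1 - 0.125) = 684.
From dy/dt = 0: 0.00212·684 - 0.185 = 0.0429z*, so z* = 1.27/0.0429 = 29.5.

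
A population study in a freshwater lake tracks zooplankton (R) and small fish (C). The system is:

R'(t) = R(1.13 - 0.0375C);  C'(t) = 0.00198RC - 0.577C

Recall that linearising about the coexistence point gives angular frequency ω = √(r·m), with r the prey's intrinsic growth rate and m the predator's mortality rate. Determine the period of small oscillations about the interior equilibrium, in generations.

T ≈ 7.78 generations

Here r = 1.13 and m = 0.577, so r·m = 0.652.
ω = √0.652 = 0.807 per generation, hence T = 2π/ω ≈ 7.78 generations.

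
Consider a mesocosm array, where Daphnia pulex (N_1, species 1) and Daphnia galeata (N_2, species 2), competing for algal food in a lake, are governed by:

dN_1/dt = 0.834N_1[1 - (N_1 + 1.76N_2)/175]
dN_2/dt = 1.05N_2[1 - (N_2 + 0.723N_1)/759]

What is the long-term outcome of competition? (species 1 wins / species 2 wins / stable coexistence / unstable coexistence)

species 2 excludes species 1

Compare the nullcline intercepts: K1/α12 = 175/1.76 = 99.4 < K2 = 759; K2/α21 = 759/0.723 = 1050 > K1 = 175.
Since the inequalities point opposite ways, species 2 can invade but species 1 cannot.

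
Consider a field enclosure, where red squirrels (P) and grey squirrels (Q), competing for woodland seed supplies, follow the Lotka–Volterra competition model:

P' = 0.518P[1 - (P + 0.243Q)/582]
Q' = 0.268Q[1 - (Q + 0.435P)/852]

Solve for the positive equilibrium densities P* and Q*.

P* ≈ 419, Q* ≈ 670

Setting both brackets to zero gives the nullclines P + 0.243Q = 582 and 0.435P + Q = 852.
Substituting Q = 852 - 0.435P into the first: P(1 - 0.243·0.435) = 582 - 0.243·852.
So P* = 375/0.894 = 419, and then Q* = 852 - 0.435·419 = 670.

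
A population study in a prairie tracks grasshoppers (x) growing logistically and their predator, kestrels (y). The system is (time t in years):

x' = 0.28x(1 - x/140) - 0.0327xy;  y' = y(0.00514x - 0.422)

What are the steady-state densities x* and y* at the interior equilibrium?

x* ≈ 82.1, y* ≈ 3.54

From dy/dt = 0 with y > 0: 0.00514x* = 0.422, so x* = 82.1.
Substitute into dx/dt = 0: 0.28(1 - 82.1/140) = 0.0327y*.
The bracket is 0.414, giving y* = 0.116/0.0327 = 3.54.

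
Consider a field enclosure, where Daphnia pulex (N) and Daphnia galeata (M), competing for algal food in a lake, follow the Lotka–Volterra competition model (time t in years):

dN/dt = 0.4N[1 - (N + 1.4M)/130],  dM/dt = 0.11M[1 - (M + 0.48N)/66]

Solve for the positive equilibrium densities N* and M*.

N* ≈ 115, M* ≈ 11

Setting both brackets to zero gives the nullclines N + 1.4M = 130 and 0.48N + M = 66.
Substituting M = 66 - 0.48N into the first: N(1 - 1.4·0.48) = 130 - 1.4·66.
So N* = 37.6/0.328 = 115, and then M* = 66 - 0.48·115 = 11.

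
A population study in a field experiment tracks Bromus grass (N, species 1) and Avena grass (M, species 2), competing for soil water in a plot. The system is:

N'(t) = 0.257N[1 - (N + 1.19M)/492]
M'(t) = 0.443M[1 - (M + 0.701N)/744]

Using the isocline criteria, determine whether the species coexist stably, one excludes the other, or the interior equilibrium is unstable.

Compare the nullcline intercepts: K1/α12 = 492/1.19 = 413 < K2 = 744; K2/α21 = 744/0.701 = 1060 > K1 = 492.
Since the inequalities point opposite ways, species 2 can invade but species 1 cannot.

species 2 excludes species 1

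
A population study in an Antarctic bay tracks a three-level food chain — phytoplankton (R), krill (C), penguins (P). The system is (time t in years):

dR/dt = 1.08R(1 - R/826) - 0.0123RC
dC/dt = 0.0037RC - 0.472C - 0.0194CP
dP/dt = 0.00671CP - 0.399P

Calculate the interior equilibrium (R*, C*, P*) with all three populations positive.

From dP/dt = 0: 0.00671C* = 0.399, so C* = 59.5.
From dR/dt = 0: 1.08(1 - R*/826) = 0.0123·59.5, giving R* = 826·(1 - 0.677) = 267.
From dC/dt = 0: 0.0037·267 - 0.472 = 0.0194P*, so P* = 0.514/0.0194 = 26.5.

R* ≈ 267, C* ≈ 59.5, P* ≈ 26.5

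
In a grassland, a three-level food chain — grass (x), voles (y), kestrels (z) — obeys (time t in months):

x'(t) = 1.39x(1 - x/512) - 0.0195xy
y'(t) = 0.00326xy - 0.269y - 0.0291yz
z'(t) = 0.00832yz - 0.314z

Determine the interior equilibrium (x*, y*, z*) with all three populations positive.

x* ≈ 241, y* ≈ 37.7, z* ≈ 17.7

From dz/dt = 0: 0.00832y* = 0.314, so y* = 37.7.
From dx/dt = 0: 1.39(1 - x*/512) = 0.0195·37.7, giving x* = 512·(1 - 0.529) = 241.
From dy/dt = 0: 0.00326·241 - 0.269 = 0.0291z*, so z* = 0.516/0.0291 = 17.7.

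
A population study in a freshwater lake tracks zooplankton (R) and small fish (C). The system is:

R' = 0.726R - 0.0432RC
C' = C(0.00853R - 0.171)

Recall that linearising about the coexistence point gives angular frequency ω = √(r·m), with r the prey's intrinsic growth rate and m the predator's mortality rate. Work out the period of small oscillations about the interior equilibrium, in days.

T ≈ 17.8 days

Here r = 0.726 and m = 0.171, so r·m = 0.124.
ω = √0.124 = 0.352 per day, hence T = 2π/ω ≈ 17.8 days.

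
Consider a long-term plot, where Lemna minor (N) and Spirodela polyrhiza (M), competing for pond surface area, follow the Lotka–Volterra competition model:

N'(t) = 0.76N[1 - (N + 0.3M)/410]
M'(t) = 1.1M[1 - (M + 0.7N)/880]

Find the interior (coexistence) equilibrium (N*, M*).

Setting both brackets to zero gives the nullclines N + 0.3M = 410 and 0.7N + M = 880.
Substituting M = 880 - 0.7N into the first: N(1 - 0.3·0.7) = 410 - 0.3·880.
So N* = 146/0.79 = 185, and then M* = 880 - 0.7·185 = 751.

N* ≈ 185, M* ≈ 751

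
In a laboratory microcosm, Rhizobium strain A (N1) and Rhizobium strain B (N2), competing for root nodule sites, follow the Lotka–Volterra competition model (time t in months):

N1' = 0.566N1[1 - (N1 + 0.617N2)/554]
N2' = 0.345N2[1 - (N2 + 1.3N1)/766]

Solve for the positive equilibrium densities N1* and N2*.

Setting both brackets to zero gives the nullclines N1 + 0.617N2 = 554 and 1.3N1 + N2 = 766.
Substituting N2 = 766 - 1.3N1 into the first: N1(1 - 0.617·1.3) = 554 - 0.617·766.
So N1* = 81.4/0.198 = 411, and then N2* = 766 - 1.3·411 = 231.

N1* ≈ 411, N2* ≈ 231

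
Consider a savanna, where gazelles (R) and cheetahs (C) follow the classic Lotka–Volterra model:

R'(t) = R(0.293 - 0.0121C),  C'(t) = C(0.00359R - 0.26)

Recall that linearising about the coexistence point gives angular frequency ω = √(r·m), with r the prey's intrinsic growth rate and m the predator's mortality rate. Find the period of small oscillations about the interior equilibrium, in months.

Here r = 0.293 and m = 0.26, so r·m = 0.0762.
ω = √0.0762 = 0.276 per month, hence T = 2π/ω ≈ 22.8 months.

T ≈ 22.8 months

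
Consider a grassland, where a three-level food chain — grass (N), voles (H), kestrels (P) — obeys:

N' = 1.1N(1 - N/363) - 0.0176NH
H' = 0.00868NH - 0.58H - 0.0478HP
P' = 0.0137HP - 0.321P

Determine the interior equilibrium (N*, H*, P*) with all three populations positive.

From dP/dt = 0: 0.0137H* = 0.321, so H* = 23.4.
From dN/dt = 0: 1.1(1 - N*/363) = 0.0176·23.4, giving N* = 363·(1 - 0.375) = 227.
From dH/dt = 0: 0.00868·227 - 0.58 = 0.0478P*, so P* = 1.39/0.0478 = 29.1.

N* ≈ 227, H* ≈ 23.4, P* ≈ 29.1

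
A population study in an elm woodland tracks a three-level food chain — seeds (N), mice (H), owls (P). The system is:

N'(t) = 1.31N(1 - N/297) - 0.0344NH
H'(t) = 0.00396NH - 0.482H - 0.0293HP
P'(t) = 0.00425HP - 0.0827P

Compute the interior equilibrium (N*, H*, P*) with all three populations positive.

From dP/dt = 0: 0.00425H* = 0.0827, so H* = 19.5.
From dN/dt = 0: 1.31(1 - N*/297) = 0.0344·19.5, giving N* = 297·(1 - 0.511) = 145.
From dH/dt = 0: 0.00396·145 - 0.482 = 0.0293P*, so P* = 0.0931/0.0293 = 3.18.

N* ≈ 145, H* ≈ 19.5, P* ≈ 3.18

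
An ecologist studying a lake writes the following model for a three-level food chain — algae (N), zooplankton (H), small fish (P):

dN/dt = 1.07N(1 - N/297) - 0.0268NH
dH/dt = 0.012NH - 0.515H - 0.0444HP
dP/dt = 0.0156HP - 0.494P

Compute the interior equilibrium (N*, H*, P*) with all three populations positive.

N* ≈ 61.4, H* ≈ 31.7, P* ≈ 5.01

From dP/dt = 0: 0.0156H* = 0.494, so H* = 31.7.
From dN/dt = 0: 1.07(1 - N*/297) = 0.0268·31.7, giving N* = 297·(1 - 0.793) = 61.4.
From dH/dt = 0: 0.012·61.4 - 0.515 = 0.0444P*, so P* = 0.222/0.0444 = 5.01.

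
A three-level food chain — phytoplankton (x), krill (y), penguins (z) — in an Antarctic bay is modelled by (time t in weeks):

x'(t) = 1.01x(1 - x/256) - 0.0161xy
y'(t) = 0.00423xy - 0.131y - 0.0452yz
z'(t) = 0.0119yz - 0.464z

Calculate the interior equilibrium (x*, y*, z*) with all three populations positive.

x* ≈ 96.9, y* ≈ 39, z* ≈ 6.17

From dz/dt = 0: 0.0119y* = 0.464, so y* = 39.
From dx/dt = 0: 1.01(1 - x*/256) = 0.0161·39, giving x* = 256·(1 - 0.622) = 96.9.
From dy/dt = 0: 0.00423·96.9 - 0.131 = 0.0452z*, so z* = 0.279/0.0452 = 6.17.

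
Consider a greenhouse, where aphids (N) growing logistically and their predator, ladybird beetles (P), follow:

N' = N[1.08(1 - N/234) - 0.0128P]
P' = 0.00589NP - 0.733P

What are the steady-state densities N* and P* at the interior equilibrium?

N* ≈ 124, P* ≈ 39.5

From dP/dt = 0 with P > 0: 0.00589N* = 0.733, so N* = 124.
Substitute into dN/dt = 0: 1.08(1 - 124/234) = 0.0128P*.
The bracket is 0.468, giving P* = 0.506/0.0128 = 39.5.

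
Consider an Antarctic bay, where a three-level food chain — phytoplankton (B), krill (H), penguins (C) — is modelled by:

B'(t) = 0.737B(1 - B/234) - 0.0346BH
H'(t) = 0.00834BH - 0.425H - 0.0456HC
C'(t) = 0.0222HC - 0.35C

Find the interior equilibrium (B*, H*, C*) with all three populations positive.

B* ≈ 60.8, H* ≈ 15.8, C* ≈ 1.8

From dC/dt = 0: 0.0222H* = 0.35, so H* = 15.8.
From dB/dt = 0: 0.737(1 - B*/234) = 0.0346·15.8, giving B* = 234·(1 - 0.74) = 60.8.
From dH/dt = 0: 0.00834·60.8 - 0.425 = 0.0456C*, so C* = 0.0821/0.0456 = 1.8.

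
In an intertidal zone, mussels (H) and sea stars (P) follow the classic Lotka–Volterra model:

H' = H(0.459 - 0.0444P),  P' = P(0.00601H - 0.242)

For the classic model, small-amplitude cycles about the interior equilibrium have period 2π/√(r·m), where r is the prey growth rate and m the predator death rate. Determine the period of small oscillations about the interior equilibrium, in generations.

T ≈ 18.9 generations

Here r = 0.459 and m = 0.242, so r·m = 0.111.
ω = √0.111 = 0.333 per generation, hence T = 2π/ω ≈ 18.9 generations.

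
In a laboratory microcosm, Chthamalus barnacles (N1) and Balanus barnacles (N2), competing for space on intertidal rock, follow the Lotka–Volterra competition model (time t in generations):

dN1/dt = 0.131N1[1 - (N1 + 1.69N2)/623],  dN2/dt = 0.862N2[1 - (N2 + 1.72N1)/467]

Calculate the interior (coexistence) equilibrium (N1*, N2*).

N1* ≈ 87.2, N2* ≈ 317

Setting both brackets to zero gives the nullclines N1 + 1.69N2 = 623 and 1.72N1 + N2 = 467.
Substituting N2 = 467 - 1.72N1 into the first: N1(1 - 1.69·1.72) = 623 - 1.69·467.
So N1* = -166/-1.91 = 87.2, and then N2* = 467 - 1.72·87.2 = 317.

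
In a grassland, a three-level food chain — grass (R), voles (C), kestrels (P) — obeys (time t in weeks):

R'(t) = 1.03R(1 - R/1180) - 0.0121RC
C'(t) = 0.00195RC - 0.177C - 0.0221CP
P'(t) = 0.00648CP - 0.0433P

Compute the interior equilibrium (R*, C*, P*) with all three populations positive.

From dP/dt = 0: 0.00648C* = 0.0433, so C* = 6.68.
From dR/dt = 0: 1.03(1 - R*/1180) = 0.0121·6.68, giving R* = 1180·(1 - 0.0785) = 1090.
From dC/dt = 0: 0.00195·1090 - 0.177 = 0.0221P*, so P* = 1.94/0.0221 = 87.9.

R* ≈ 1090, C* ≈ 6.68, P* ≈ 87.9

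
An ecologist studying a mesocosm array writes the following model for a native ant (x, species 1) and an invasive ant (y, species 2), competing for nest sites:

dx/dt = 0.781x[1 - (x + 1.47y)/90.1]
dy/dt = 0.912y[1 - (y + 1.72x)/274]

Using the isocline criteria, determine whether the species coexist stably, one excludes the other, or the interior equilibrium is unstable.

species 2 excludes species 1

Compare the nullcline intercepts: K1/α12 = 90.1/1.47 = 61.3 < K2 = 274; K2/α21 = 274/1.72 = 159 > K1 = 90.1.
Since the inequalities point opposite ways, species 2 can invade but species 1 cannot.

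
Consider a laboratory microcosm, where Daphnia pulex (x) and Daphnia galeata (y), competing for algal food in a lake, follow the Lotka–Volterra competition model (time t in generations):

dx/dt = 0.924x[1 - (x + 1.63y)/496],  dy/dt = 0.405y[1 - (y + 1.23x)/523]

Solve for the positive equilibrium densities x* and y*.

x* ≈ 355, y* ≈ 86.7

Setting both brackets to zero gives the nullclines x + 1.63y = 496 and 1.23x + y = 523.
Substituting y = 523 - 1.23x into the first: x(1 - 1.63·1.23) = 496 - 1.63·523.
So x* = -356/-1 = 355, and then y* = 523 - 1.23·355 = 86.7.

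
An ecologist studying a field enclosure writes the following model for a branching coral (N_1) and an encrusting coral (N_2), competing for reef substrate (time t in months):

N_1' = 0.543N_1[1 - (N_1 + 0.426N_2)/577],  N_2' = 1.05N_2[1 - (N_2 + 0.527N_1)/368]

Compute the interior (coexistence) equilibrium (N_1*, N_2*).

Setting both brackets to zero gives the nullclines N_1 + 0.426N_2 = 577 and 0.527N_1 + N_2 = 368.
Substituting N_2 = 368 - 0.527N_1 into the first: N_1(1 - 0.426·0.527) = 577 - 0.426·368.
So N_1* = 420/0.775 = 542, and then N_2* = 368 - 0.527·542 = 82.4.

N_1* ≈ 542, N_2* ≈ 82.4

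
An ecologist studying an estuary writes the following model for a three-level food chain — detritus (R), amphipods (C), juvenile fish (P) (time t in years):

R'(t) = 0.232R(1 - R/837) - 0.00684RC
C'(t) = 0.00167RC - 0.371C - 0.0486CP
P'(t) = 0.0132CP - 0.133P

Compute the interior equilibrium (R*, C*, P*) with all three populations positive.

R* ≈ 588, C* ≈ 10.1, P* ≈ 12.6

From dP/dt = 0: 0.0132C* = 0.133, so C* = 10.1.
From dR/dt = 0: 0.232(1 - R*/837) = 0.00684·10.1, giving R* = 837·(1 - 0.297) = 588.
From dC/dt = 0: 0.00167·588 - 0.371 = 0.0486P*, so P* = 0.612/0.0486 = 12.6.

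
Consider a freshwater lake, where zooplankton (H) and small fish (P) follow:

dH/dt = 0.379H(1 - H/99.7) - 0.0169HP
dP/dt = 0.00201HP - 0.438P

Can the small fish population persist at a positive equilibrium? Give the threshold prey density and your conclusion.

The predator equation gives dP/dt > 0 only when H > 0.438/0.00201 = 218.
Without the predator, H → K = 99.7. Since 99.7 < 218, the predator cannot invade.

Threshold H = 218; K < 218, so no, the predator goes extinct.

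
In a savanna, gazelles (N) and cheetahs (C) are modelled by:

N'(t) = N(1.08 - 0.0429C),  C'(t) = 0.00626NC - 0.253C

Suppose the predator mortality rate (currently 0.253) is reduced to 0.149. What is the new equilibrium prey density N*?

At the interior fixed point, setting dC/dt = 0 with C > 0 fixes N* = (predator death rate)/(NC coefficient) — independent of the other coefficients.
With the change, N* = 0.149/0.00626 = 23.8; it falls from 40.4.

N* ≈ 23.8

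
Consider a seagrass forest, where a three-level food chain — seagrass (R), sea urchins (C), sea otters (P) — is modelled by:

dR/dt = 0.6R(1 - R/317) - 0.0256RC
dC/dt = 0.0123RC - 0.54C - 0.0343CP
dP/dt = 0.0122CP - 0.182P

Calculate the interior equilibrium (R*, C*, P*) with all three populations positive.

R* ≈ 115, C* ≈ 14.9, P* ≈ 25.6

From dP/dt = 0: 0.0122C* = 0.182, so C* = 14.9.
From dR/dt = 0: 0.6(1 - R*/317) = 0.0256·14.9, giving R* = 317·(1 - 0.637) = 115.
From dC/dt = 0: 0.0123·115 - 0.54 = 0.0343P*, so P* = 0.877/0.0343 = 25.6.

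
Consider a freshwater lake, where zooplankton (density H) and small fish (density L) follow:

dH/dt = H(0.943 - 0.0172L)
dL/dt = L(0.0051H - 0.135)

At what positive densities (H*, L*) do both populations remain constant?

H* ≈ 26.5, L* ≈ 54.8

Set dL/dt = 0 with L > 0: 0.0051H - 0.135 = 0, so H* = 0.135/0.0051 = 26.5.
Set dH/dt = 0 with H > 0: 0.943 - 0.0172L = 0, so L* = 0.943/0.0172 = 54.8.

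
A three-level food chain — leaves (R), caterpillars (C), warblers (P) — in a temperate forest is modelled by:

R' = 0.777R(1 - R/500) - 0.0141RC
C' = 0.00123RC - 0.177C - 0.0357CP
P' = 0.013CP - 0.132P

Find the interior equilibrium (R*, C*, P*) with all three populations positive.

From dP/dt = 0: 0.013C* = 0.132, so C* = 10.2.
From dR/dt = 0: 0.777(1 - R*/500) = 0.0141·10.2, giving R* = 500·(1 - 0.184) = 408.
From dC/dt = 0: 0.00123·408 - 0.177 = 0.0357P*, so P* = 0.325/0.0357 = 9.09.

R* ≈ 408, C* ≈ 10.2, P* ≈ 9.09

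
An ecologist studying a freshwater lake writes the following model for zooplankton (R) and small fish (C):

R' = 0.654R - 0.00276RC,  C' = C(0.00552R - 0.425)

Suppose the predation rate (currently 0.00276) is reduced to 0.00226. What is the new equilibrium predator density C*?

At the interior fixed point, setting dR/dt = 0 with R > 0 fixes C* = (prey growth rate)/(RC coefficient) — independent of the other coefficients.
With the change, C* = 0.654/0.00226 = 289; it rises from 237.

C* ≈ 289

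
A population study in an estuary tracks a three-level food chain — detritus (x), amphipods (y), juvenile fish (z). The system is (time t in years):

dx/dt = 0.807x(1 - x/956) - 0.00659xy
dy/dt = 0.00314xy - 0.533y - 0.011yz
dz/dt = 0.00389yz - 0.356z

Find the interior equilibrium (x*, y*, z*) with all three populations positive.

From dz/dt = 0: 0.00389y* = 0.356, so y* = 91.5.
From dx/dt = 0: 0.807(1 - x*/956) = 0.00659·91.5, giving x* = 956·(1 - 0.747) = 242.
From dy/dt = 0: 0.00314·242 - 0.533 = 0.011z*, so z* = 0.225/0.011 = 20.5.

x* ≈ 242, y* ≈ 91.5, z* ≈ 20.5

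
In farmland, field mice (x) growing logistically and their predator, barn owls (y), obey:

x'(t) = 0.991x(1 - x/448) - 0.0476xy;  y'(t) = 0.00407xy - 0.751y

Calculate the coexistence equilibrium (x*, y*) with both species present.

From dy/dt = 0 with y > 0: 0.00407x* = 0.751, so x* = 185.
Substitute into dx/dt = 0: 0.991(1 - 185/448) = 0.0476y*.
The bracket is 0.588, giving y* = 0.583/0.0476 = 12.2.

x* ≈ 185, y* ≈ 12.2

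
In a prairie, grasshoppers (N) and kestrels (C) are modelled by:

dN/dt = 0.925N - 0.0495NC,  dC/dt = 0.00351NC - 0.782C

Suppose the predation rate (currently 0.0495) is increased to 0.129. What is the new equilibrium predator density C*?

C* ≈ 7.17

At the interior fixed point, setting dN/dt = 0 with N > 0 fixes C* = (prey growth rate)/(NC coefficient) — independent of the other coefficients.
With the change, C* = 0.925/0.129 = 7.17; it falls from 18.7.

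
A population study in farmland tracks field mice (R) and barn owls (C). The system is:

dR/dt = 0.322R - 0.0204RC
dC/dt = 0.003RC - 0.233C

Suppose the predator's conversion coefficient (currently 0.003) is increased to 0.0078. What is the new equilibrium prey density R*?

At the interior fixed point, setting dC/dt = 0 with C > 0 fixes R* = (predator death rate)/(RC coefficient) — independent of the other coefficients.
With the change, R* = 0.233/0.0078 = 29.9; it falls from 77.7.

R* ≈ 29.9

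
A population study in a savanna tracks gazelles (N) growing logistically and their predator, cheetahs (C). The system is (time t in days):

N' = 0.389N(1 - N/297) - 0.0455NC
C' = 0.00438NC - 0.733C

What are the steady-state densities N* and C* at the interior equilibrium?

From dC/dt = 0 with C > 0: 0.00438N* = 0.733, so N* = 167.
Substitute into dN/dt = 0: 0.389(1 - 167/297) = 0.0455C*.
The bracket is 0.437, giving C* = 0.17/0.0455 = 3.73.

N* ≈ 167, C* ≈ 3.73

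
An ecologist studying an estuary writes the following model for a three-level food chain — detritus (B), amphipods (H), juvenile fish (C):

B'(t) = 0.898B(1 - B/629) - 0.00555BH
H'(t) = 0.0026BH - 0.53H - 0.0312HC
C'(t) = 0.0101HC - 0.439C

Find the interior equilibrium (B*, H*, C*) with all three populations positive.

From dC/dt = 0: 0.0101H* = 0.439, so H* = 43.5.
From dB/dt = 0: 0.898(1 - B*/629) = 0.00555·43.5, giving B* = 629·(1 - 0.269) = 460.
From dH/dt = 0: 0.0026·460 - 0.53 = 0.0312C*, so C* = 0.666/0.0312 = 21.3.

B* ≈ 460, H* ≈ 43.5, C* ≈ 21.3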